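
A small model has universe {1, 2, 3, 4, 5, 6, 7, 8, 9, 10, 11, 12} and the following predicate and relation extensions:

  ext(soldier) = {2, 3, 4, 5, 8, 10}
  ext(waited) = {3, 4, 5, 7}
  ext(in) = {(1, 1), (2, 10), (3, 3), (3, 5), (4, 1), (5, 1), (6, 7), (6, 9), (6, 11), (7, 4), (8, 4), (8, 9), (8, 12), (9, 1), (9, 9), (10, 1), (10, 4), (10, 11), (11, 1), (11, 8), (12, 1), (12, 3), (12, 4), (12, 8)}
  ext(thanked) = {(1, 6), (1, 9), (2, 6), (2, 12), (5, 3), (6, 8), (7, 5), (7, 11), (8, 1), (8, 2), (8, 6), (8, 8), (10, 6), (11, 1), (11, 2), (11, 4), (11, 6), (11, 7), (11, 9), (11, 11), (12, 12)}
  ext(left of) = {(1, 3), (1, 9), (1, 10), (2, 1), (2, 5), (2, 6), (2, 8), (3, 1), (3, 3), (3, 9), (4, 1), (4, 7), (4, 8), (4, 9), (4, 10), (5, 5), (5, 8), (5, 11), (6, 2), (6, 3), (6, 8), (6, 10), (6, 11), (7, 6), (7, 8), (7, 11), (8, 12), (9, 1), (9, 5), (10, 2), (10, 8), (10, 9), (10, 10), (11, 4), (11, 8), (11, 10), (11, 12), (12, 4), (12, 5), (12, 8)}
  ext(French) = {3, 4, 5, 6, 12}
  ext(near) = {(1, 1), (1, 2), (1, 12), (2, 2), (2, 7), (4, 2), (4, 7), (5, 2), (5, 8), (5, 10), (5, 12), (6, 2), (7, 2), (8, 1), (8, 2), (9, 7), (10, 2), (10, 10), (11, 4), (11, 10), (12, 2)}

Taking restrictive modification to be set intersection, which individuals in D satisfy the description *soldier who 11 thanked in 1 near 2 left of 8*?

⟦who 11 thanked⟧ = {x : ⟨11, x⟩ ∈ ⟦thanked⟧} = {1, 2, 4, 6, 7, 9, 11}
⟦in 1⟧ = {x : ⟨x, 1⟩ ∈ ⟦in⟧} = {1, 4, 5, 9, 10, 11, 12}
⟦near 2⟧ = {x : ⟨x, 2⟩ ∈ ⟦near⟧} = {1, 2, 4, 5, 6, 7, 8, 10, 12}
⟦left of 8⟧ = {x : ⟨x, 8⟩ ∈ ⟦left of⟧} = {2, 4, 5, 6, 7, 10, 11, 12}
⟦soldier⟧ = {2, 3, 4, 5, 8, 10}
… ∩ ⟦who 11 thanked⟧ = {2, 3, 4, 5, 8, 10} ∩ {1, 2, 4, 6, 7, 9, 11} = {2, 4}
… ∩ ⟦in 1⟧ = {2, 4} ∩ {1, 4, 5, 9, 10, 11, 12} = {4}
… ∩ ⟦near 2⟧ = {4} ∩ {1, 2, 4, 5, 6, 7, 8, 10, 12} = {4}
… ∩ ⟦left of 8⟧ = {4} ∩ {2, 4, 5, 6, 7, 10, 11, 12} = {4}
So ⟦soldier who 11 thanked in 1 near 2 left of 8⟧ = {4}.

{4}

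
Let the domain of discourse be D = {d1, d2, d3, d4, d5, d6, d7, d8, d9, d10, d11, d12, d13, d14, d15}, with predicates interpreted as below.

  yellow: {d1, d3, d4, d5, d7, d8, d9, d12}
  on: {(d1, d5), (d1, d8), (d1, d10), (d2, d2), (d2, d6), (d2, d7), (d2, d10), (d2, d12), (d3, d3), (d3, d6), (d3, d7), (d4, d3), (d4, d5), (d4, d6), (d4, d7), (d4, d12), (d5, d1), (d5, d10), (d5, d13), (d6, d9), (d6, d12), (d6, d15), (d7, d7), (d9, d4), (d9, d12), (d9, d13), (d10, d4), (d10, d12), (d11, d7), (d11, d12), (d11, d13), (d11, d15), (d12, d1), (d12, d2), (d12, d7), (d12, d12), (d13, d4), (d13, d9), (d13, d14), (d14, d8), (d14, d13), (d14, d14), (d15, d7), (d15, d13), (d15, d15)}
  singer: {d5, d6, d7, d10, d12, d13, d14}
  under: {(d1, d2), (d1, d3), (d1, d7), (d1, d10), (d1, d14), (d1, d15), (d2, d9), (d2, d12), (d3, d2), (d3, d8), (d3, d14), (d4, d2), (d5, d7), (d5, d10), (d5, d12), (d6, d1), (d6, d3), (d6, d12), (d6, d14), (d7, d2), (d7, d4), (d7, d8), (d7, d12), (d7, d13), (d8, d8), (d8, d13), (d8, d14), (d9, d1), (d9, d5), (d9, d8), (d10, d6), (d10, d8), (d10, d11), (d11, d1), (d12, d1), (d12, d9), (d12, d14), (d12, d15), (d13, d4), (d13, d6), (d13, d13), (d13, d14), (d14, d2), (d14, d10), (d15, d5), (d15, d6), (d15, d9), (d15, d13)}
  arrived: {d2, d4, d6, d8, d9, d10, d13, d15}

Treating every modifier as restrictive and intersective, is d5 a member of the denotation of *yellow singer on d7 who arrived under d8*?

no

⟦on d7⟧ = {x : ⟨x, d7⟩ ∈ ⟦on⟧} = {d2, d3, d4, d7, d11, d12, d15}
⟦who arrived⟧ = ⟦arrived⟧ = {d2, d4, d6, d8, d9, d10, d13, d15}
⟦under d8⟧ = {x : ⟨x, d8⟩ ∈ ⟦under⟧} = {d3, d7, d8, d9, d10}
⟦singer⟧ = {d5, d6, d7, d10, d12, d13, d14}
… ∩ ⟦on d7⟧ = {d5, d6, d7, d10, d12, d13, d14} ∩ {d2, d3, d4, d7, d11, d12, d15} = {d7, d12}
… ∩ ⟦who arrived⟧ = {d7, d12} ∩ {d2, d4, d6, d8, d9, d10, d13, d15} = ∅
… ∩ ⟦under d8⟧ = ∅ ∩ {d3, d7, d8, d9, d10} = ∅
… ∩ ⟦yellow⟧ = ∅ ∩ {d1, d3, d4, d5, d7, d8, d9, d12} = ∅
⟦yellow singer on d7 who arrived under d8⟧ = ∅; d5 ∉ this set.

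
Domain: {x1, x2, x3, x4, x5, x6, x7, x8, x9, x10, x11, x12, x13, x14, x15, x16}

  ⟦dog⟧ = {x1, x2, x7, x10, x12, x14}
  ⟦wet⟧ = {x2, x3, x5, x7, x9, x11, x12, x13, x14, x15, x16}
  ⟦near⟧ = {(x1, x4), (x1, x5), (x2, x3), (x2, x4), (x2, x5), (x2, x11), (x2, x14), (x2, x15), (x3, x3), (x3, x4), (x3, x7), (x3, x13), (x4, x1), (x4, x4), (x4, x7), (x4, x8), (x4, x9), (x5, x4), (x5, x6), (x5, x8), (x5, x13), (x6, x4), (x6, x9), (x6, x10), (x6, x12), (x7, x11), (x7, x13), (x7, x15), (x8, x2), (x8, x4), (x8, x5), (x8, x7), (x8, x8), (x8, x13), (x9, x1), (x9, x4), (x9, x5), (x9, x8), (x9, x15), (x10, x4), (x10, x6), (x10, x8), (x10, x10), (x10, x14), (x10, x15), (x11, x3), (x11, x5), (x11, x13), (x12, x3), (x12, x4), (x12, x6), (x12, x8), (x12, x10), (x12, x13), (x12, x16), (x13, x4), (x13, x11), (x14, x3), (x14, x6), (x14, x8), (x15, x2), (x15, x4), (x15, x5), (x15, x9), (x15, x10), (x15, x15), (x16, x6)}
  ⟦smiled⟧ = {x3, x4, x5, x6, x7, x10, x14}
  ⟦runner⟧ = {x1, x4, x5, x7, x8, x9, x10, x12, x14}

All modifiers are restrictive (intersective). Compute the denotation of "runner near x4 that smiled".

⟦near x4⟧ = {x : ⟨x, x4⟩ ∈ ⟦near⟧} = {x1, x2, x3, x4, x5, x6, x8, x9, x10, x12, x13, x15}
⟦that smiled⟧ = ⟦smiled⟧ = {x3, x4, x5, x6, x7, x10, x14}
⟦runner⟧ = {x1, x4, x5, x7, x8, x9, x10, x12, x14}
… ∩ ⟦near x4⟧ = {x1, x4, x5, x7, x8, x9, x10, x12, x14} ∩ {x1, x2, x3, x4, x5, x6, x8, x9, x10, x12, x13, x15} = {x1, x4, x5, x8, x9, x10, x12}
… ∩ ⟦that smiled⟧ = {x1, x4, x5, x8, x9, x10, x12} ∩ {x3, x4, x5, x6, x7, x10, x14} = {x4, x5, x10}
So ⟦runner near x4 that smiled⟧ = {x4, x5, x10}.

{x4, x5, x10}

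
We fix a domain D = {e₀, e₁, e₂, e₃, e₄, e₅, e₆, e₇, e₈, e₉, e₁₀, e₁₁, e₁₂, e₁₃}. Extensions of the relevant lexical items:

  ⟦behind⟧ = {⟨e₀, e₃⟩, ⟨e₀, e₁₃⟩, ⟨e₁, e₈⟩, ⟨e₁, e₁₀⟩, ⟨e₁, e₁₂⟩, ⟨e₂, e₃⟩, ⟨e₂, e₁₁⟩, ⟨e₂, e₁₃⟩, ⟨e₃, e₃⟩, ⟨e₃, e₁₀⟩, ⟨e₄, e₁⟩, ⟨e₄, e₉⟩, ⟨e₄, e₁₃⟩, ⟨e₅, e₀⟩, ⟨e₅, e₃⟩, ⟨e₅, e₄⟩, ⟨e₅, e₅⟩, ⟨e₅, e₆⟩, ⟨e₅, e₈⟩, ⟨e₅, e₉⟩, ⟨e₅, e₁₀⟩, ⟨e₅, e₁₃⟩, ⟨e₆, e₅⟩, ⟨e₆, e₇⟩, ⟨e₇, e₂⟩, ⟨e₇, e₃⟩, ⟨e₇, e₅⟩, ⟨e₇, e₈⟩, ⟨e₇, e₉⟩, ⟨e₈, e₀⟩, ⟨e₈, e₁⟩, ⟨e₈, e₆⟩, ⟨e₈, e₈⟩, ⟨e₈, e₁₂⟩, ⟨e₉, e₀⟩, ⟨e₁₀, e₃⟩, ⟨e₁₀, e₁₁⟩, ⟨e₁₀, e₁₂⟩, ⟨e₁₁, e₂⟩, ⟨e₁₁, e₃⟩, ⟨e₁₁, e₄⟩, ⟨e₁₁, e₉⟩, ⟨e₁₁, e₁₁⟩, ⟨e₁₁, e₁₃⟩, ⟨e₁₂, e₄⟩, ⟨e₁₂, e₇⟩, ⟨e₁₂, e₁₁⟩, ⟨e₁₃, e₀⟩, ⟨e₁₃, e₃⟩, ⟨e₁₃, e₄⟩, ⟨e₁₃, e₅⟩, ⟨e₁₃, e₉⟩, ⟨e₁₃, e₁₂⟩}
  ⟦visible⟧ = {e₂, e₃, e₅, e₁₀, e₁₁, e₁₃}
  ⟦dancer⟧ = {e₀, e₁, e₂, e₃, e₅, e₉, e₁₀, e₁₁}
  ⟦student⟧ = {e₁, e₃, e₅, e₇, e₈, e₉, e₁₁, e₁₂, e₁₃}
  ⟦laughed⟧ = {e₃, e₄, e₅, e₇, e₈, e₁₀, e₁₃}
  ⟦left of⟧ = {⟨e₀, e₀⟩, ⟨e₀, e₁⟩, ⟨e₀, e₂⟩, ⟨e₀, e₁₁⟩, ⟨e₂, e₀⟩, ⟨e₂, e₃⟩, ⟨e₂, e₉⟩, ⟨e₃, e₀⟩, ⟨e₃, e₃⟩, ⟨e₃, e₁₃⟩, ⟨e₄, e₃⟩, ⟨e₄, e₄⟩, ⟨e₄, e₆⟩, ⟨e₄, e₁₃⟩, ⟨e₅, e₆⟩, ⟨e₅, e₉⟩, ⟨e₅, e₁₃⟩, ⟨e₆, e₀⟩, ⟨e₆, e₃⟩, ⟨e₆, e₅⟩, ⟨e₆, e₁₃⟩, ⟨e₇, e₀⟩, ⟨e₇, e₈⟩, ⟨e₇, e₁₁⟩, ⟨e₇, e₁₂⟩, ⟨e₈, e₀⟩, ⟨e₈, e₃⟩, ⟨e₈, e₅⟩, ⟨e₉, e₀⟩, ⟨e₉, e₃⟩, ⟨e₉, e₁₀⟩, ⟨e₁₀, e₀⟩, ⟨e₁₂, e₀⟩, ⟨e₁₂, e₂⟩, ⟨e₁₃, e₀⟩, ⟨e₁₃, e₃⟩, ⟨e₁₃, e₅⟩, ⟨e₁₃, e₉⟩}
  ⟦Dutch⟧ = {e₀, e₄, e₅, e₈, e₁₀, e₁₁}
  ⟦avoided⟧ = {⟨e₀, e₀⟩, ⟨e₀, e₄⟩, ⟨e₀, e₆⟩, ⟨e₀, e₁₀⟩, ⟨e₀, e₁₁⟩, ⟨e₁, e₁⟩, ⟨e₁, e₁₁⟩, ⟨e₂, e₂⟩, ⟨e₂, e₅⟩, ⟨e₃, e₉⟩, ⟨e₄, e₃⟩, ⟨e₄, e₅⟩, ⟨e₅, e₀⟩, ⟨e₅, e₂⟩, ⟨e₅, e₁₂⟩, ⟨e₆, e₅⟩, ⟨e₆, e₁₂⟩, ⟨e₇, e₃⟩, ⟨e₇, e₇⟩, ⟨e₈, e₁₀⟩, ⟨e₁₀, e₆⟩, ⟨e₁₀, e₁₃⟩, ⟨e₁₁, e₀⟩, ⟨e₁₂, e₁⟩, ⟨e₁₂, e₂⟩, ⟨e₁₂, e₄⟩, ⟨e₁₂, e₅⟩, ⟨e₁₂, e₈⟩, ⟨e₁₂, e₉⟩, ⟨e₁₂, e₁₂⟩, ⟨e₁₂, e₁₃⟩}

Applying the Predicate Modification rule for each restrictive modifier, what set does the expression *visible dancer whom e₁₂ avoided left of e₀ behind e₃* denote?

⟦whom e₁₂ avoided⟧ = {x : ⟨e₁₂, x⟩ ∈ ⟦avoided⟧} = {e₁, e₂, e₄, e₅, e₈, e₉, e₁₂, e₁₃}
⟦left of e₀⟧ = {x : ⟨x, e₀⟩ ∈ ⟦left of⟧} = {e₀, e₂, e₃, e₆, e₇, e₈, e₉, e₁₀, e₁₂, e₁₃}
⟦behind e₃⟧ = {x : ⟨x, e₃⟩ ∈ ⟦behind⟧} = {e₀, e₂, e₃, e₅, e₇, e₁₀, e₁₁, e₁₃}
⟦dancer⟧ = {e₀, e₁, e₂, e₃, e₅, e₉, e₁₀, e₁₁}
… ∩ ⟦whom e₁₂ avoided⟧ = {e₀, e₁, e₂, e₃, e₅, e₉, e₁₀, e₁₁} ∩ {e₁, e₂, e₄, e₅, e₈, e₉, e₁₂, e₁₃} = {e₁, e₂, e₅, e₉}
… ∩ ⟦left of e₀⟧ = {e₁, e₂, e₅, e₉} ∩ {e₀, e₂, e₃, e₆, e₇, e₈, e₉, e₁₀, e₁₂, e₁₃} = {e₂, e₉}
… ∩ ⟦behind e₃⟧ = {e₂, e₉} ∩ {e₀, e₂, e₃, e₅, e₇, e₁₀, e₁₁, e₁₃} = {e₂}
… ∩ ⟦visible⟧ = {e₂} ∩ {e₂, e₃, e₅, e₁₀, e₁₁, e₁₃} = {e₂}
So ⟦visible dancer whom e₁₂ avoided left of e₀ behind e₃⟧ = {e₂}.

{e₂}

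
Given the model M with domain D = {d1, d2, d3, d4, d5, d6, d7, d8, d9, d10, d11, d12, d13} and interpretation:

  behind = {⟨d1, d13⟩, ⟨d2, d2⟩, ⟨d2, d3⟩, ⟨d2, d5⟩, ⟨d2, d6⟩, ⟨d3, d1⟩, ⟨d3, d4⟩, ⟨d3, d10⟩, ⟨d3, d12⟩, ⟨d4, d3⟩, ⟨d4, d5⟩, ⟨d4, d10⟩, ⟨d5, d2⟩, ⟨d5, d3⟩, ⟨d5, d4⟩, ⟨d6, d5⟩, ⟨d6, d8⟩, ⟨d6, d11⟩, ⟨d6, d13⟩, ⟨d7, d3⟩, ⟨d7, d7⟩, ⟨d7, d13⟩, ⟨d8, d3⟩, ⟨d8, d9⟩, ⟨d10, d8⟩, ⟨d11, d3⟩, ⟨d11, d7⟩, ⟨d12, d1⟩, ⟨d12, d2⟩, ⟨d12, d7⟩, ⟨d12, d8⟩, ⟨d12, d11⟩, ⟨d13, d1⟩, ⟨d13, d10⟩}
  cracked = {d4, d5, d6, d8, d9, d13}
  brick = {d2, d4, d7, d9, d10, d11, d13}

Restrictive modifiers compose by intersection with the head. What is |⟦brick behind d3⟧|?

⟦behind d3⟧ = {x : ⟨x, d3⟩ ∈ ⟦behind⟧} = {d2, d4, d5, d7, d8, d11}
⟦brick⟧ = {d2, d4, d7, d9, d10, d11, d13}
… ∩ ⟦behind d3⟧ = {d2, d4, d7, d9, d10, d11, d13} ∩ {d2, d4, d5, d7, d8, d11} = {d2, d4, d7, d11}
⟦brick behind d3⟧ = {d2, d4, d7, d11}, so the cardinality is 4.

4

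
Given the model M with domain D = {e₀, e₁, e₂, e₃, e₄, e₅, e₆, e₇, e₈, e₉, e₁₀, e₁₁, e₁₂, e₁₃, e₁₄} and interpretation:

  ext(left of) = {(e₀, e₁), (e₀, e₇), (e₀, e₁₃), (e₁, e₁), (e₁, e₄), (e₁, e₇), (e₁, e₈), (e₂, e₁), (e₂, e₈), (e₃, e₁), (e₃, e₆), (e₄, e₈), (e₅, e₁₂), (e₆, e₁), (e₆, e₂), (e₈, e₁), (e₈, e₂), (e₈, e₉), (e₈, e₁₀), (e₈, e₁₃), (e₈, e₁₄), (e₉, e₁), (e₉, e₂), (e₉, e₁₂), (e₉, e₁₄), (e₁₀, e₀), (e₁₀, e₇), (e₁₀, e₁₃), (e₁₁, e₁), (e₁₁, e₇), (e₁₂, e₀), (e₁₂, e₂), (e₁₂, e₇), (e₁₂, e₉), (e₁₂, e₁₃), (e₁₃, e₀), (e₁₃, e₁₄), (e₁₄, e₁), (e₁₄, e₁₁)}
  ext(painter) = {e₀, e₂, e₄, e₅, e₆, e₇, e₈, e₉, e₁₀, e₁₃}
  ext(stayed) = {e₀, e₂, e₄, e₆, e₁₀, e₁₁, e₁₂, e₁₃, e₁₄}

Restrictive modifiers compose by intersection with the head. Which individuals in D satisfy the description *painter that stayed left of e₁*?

{e₀, e₂, e₆}

⟦that stayed⟧ = ⟦stayed⟧ = {e₀, e₂, e₄, e₆, e₁₀, e₁₁, e₁₂, e₁₃, e₁₄}
⟦left of e₁⟧ = {x : ⟨x, e₁⟩ ∈ ⟦left of⟧} = {e₀, e₁, e₂, e₃, e₆, e₈, e₉, e₁₁, e₁₄}
⟦painter⟧ = {e₀, e₂, e₄, e₅, e₆, e₇, e₈, e₉, e₁₀, e₁₃}
… ∩ ⟦that stayed⟧ = {e₀, e₂, e₄, e₅, e₆, e₇, e₈, e₉, e₁₀, e₁₃} ∩ {e₀, e₂, e₄, e₆, e₁₀, e₁₁, e₁₂, e₁₃, e₁₄} = {e₀, e₂, e₄, e₆, e₁₀, e₁₃}
… ∩ ⟦left of e₁⟧ = {e₀, e₂, e₄, e₆, e₁₀, e₁₃} ∩ {e₀, e₁, e₂, e₃, e₆, e₈, e₉, e₁₁, e₁₄} = {e₀, e₂, e₆}
So ⟦painter that stayed left of e₁⟧ = {e₀, e₂, e₆}.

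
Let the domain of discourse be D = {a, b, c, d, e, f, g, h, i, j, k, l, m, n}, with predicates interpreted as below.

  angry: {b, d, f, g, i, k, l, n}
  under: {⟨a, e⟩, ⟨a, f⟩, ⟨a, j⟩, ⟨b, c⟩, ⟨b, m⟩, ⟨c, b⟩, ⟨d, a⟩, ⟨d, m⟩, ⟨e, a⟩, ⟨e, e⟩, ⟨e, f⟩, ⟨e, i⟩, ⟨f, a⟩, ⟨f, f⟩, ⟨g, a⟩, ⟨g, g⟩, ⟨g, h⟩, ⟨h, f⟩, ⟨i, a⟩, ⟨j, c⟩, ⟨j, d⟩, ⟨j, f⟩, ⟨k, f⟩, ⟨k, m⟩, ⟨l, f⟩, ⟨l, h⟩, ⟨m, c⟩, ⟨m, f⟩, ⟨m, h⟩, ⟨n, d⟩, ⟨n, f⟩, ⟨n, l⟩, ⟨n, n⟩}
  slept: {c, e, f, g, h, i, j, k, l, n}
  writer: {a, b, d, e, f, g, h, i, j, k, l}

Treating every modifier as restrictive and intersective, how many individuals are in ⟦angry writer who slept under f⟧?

⟦who slept⟧ = ⟦slept⟧ = {c, e, f, g, h, i, j, k, l, n}
⟦under f⟧ = {x : ⟨x, f⟩ ∈ ⟦under⟧} = {a, e, f, h, j, k, l, m, n}
⟦writer⟧ = {a, b, d, e, f, g, h, i, j, k, l}
… ∩ ⟦who slept⟧ = {a, b, d, e, f, g, h, i, j, k, l} ∩ {c, e, f, g, h, i, j, k, l, n} = {e, f, g, h, i, j, k, l}
… ∩ ⟦under f⟧ = {e, f, g, h, i, j, k, l} ∩ {a, e, f, h, j, k, l, m, n} = {e, f, h, j, k, l}
… ∩ ⟦angry⟧ = {e, f, h, j, k, l} ∩ {b, d, f, g, i, k, l, n} = {f, k, l}
⟦angry writer who slept under f⟧ = {f, k, l}, so the cardinality is 3.

3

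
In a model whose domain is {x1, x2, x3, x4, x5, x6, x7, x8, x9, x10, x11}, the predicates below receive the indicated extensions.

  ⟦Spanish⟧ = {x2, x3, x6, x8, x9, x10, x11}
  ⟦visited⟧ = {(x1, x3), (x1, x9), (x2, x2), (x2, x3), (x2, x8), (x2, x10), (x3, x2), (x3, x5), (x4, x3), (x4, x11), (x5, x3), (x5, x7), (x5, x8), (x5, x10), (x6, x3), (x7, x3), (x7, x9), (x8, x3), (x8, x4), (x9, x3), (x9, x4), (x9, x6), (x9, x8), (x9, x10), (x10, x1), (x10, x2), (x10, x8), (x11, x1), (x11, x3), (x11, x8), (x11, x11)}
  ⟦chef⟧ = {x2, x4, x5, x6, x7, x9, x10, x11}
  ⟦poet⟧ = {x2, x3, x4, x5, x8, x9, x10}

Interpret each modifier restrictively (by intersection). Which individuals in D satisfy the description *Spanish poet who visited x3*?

{x2, x8, x9}

⟦who visited x3⟧ = {x : ⟨x, x3⟩ ∈ ⟦visited⟧} = {x1, x2, x4, x5, x6, x7, x8, x9, x11}
⟦poet⟧ = {x2, x3, x4, x5, x8, x9, x10}
… ∩ ⟦who visited x3⟧ = {x2, x3, x4, x5, x8, x9, x10} ∩ {x1, x2, x4, x5, x6, x7, x8, x9, x11} = {x2, x4, x5, x8, x9}
… ∩ ⟦Spanish⟧ = {x2, x4, x5, x8, x9} ∩ {x2, x3, x6, x8, x9, x10, x11} = {x2, x8, x9}
So ⟦Spanish poet who visited x3⟧ = {x2, x8, x9}.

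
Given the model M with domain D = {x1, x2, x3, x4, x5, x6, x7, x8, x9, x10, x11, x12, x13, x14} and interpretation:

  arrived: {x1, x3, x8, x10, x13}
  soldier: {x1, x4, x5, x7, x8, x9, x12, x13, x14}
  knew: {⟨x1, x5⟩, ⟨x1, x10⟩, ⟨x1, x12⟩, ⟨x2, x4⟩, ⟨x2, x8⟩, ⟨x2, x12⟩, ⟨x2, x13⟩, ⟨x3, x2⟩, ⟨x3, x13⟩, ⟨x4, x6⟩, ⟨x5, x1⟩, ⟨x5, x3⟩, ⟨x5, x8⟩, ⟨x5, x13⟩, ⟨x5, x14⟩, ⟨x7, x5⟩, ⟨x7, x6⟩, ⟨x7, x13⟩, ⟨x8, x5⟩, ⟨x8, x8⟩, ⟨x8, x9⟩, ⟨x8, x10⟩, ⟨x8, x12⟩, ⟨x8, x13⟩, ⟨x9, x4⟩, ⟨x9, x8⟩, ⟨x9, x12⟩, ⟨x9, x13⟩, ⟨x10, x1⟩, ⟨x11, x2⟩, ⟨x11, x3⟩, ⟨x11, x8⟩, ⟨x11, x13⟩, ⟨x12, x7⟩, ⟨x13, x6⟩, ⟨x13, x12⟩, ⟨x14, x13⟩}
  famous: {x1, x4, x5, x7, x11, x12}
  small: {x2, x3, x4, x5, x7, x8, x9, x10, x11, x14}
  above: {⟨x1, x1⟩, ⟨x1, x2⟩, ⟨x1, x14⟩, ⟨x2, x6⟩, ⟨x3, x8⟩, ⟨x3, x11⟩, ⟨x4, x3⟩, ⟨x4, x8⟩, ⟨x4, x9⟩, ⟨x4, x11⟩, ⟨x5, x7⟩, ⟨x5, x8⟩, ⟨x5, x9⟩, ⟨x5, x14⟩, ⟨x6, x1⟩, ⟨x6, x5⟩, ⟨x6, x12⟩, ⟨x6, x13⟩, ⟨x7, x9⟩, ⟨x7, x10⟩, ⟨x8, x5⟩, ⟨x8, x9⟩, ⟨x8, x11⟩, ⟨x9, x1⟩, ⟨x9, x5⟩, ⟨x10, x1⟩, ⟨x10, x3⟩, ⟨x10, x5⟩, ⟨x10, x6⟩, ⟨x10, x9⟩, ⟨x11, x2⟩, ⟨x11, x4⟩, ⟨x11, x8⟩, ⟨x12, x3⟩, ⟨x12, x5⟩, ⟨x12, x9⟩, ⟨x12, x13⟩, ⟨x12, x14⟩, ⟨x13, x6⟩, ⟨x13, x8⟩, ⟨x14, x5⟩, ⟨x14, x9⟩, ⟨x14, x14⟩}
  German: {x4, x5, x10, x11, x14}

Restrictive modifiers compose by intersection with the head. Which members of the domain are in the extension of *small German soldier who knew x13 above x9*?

{x5, x14}

⟦who knew x13⟧ = {x : ⟨x, x13⟩ ∈ ⟦knew⟧} = {x2, x3, x5, x7, x8, x9, x11, x14}
⟦above x9⟧ = {x : ⟨x, x9⟩ ∈ ⟦above⟧} = {x4, x5, x7, x8, x10, x12, x14}
⟦soldier⟧ = {x1, x4, x5, x7, x8, x9, x12, x13, x14}
… ∩ ⟦who knew x13⟧ = {x1, x4, x5, x7, x8, x9, x12, x13, x14} ∩ {x2, x3, x5, x7, x8, x9, x11, x14} = {x5, x7, x8, x9, x14}
… ∩ ⟦above x9⟧ = {x5, x7, x8, x9, x14} ∩ {x4, x5, x7, x8, x10, x12, x14} = {x5, x7, x8, x14}
… ∩ ⟦small⟧ = {x5, x7, x8, x14} ∩ {x2, x3, x4, x5, x7, x8, x9, x10, x11, x14} = {x5, x7, x8, x14}
… ∩ ⟦German⟧ = {x5, x7, x8, x14} ∩ {x4, x5, x10, x11, x14} = {x5, x14}
So ⟦small German soldier who knew x13 above x9⟧ = {x5, x14}.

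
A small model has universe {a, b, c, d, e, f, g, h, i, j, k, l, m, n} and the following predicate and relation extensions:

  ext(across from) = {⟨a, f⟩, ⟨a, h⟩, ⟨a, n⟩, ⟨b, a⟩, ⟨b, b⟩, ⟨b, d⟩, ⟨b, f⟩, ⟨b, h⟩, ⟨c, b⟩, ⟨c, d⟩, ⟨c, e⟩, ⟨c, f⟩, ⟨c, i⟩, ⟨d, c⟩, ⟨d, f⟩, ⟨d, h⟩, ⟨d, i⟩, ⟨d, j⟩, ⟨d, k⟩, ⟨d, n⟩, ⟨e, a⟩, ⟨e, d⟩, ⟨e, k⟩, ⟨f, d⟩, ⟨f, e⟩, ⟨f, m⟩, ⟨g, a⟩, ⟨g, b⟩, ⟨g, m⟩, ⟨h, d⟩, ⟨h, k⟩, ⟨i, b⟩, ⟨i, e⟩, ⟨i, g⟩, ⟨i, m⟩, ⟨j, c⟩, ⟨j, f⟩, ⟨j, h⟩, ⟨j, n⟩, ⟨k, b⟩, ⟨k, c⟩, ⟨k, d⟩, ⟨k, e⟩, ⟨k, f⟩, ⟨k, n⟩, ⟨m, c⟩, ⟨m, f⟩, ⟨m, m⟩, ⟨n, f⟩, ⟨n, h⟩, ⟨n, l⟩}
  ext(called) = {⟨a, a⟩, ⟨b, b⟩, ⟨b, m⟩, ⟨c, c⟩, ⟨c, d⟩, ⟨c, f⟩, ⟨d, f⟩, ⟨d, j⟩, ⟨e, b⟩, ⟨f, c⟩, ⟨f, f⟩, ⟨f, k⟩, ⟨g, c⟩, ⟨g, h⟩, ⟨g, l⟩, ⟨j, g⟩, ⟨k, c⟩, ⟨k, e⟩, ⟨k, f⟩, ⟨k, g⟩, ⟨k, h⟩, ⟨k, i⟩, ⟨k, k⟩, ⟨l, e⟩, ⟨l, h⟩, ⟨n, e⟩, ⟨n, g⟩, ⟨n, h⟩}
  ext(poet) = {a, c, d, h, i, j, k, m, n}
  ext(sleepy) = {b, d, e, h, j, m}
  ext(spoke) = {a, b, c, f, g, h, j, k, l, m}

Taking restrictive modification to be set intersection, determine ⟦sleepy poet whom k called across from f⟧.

∅

⟦whom k called⟧ = {x : ⟨k, x⟩ ∈ ⟦called⟧} = {c, e, f, g, h, i, k}
⟦across from f⟧ = {x : ⟨x, f⟩ ∈ ⟦across from⟧} = {a, b, c, d, j, k, m, n}
⟦poet⟧ = {a, c, d, h, i, j, k, m, n}
… ∩ ⟦whom k called⟧ = {a, c, d, h, i, j, k, m, n} ∩ {c, e, f, g, h, i, k} = {c, h, i, k}
… ∩ ⟦across from f⟧ = {c, h, i, k} ∩ {a, b, c, d, j, k, m, n} = {c, k}
… ∩ ⟦sleepy⟧ = {c, k} ∩ {b, d, e, h, j, m} = ∅
So ⟦sleepy poet whom k called across from f⟧ = ∅.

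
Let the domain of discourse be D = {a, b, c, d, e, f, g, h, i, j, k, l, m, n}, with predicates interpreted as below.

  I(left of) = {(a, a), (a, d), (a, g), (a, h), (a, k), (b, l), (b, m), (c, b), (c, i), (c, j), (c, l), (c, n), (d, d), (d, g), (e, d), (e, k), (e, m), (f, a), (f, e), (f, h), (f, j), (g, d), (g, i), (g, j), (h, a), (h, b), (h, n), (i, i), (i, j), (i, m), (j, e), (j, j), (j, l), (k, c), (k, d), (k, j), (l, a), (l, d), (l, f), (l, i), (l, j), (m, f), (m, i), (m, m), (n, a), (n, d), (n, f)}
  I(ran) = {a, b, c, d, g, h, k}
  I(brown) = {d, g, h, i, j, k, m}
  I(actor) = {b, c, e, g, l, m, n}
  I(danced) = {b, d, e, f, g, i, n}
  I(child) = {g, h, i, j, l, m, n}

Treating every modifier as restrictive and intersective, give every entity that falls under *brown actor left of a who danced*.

⟦left of a⟧ = {x : ⟨x, a⟩ ∈ ⟦left of⟧} = {a, f, h, l, n}
⟦who danced⟧ = ⟦danced⟧ = {b, d, e, f, g, i, n}
⟦actor⟧ = {b, c, e, g, l, m, n}
… ∩ ⟦left of a⟧ = {b, c, e, g, l, m, n} ∩ {a, f, h, l, n} = {l, n}
… ∩ ⟦who danced⟧ = {l, n} ∩ {b, d, e, f, g, i, n} = {n}
… ∩ ⟦brown⟧ = {n} ∩ {d, g, h, i, j, k, m} = ∅
So ⟦brown actor left of a who danced⟧ = {}.

{}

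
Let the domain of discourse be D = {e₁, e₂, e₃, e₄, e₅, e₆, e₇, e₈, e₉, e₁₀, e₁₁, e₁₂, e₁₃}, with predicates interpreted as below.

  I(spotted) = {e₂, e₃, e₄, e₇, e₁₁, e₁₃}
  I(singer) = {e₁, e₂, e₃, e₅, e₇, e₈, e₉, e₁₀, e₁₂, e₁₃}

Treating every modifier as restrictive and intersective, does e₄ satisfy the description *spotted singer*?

⟦singer⟧ = {e₁, e₂, e₃, e₅, e₇, e₈, e₉, e₁₀, e₁₂, e₁₃}
… ∩ ⟦spotted⟧ = {e₁, e₂, e₃, e₅, e₇, e₈, e₉, e₁₀, e₁₂, e₁₃} ∩ {e₂, e₃, e₄, e₇, e₁₁, e₁₃} = {e₂, e₃, e₇, e₁₃}
⟦spotted singer⟧ = {e₂, e₃, e₇, e₁₃}; e₄ ∉ this set.

no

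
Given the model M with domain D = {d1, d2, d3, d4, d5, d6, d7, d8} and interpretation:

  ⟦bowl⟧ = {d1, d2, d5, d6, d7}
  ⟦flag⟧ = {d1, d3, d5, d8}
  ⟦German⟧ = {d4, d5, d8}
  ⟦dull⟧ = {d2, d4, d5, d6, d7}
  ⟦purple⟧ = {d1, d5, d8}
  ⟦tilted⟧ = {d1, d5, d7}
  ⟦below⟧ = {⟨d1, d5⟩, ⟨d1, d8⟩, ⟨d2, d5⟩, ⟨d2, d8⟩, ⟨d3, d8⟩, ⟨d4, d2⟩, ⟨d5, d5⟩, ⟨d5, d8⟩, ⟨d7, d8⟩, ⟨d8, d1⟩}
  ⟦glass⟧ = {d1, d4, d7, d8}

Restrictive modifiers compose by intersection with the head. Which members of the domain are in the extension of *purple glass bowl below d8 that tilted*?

{d1}

⟦below d8⟧ = {x : ⟨x, d8⟩ ∈ ⟦below⟧} = {d1, d2, d3, d5, d7}
⟦that tilted⟧ = ⟦tilted⟧ = {d1, d5, d7}
⟦bowl⟧ = {d1, d2, d5, d6, d7}
… ∩ ⟦below d8⟧ = {d1, d2, d5, d6, d7} ∩ {d1, d2, d3, d5, d7} = {d1, d2, d5, d7}
… ∩ ⟦that tilted⟧ = {d1, d2, d5, d7} ∩ {d1, d5, d7} = {d1, d5, d7}
… ∩ ⟦purple⟧ = {d1, d5, d7} ∩ {d1, d5, d8} = {d1, d5}
… ∩ ⟦glass⟧ = {d1, d5} ∩ {d1, d4, d7, d8} = {d1}
So ⟦purple glass bowl below d8 that tilted⟧ = {d1}.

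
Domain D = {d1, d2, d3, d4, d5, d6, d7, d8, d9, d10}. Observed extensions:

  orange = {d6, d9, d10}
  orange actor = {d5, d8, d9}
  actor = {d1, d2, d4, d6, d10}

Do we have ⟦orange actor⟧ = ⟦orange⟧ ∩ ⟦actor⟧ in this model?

no

⟦orange⟧ ∩ ⟦actor⟧ = {d6, d9, d10} ∩ {d1, d2, d4, d6, d10} = {d6, d10}
Observed ⟦orange actor⟧ = {d5, d8, d9}.
These differ, so the modifier is not intersective in this model.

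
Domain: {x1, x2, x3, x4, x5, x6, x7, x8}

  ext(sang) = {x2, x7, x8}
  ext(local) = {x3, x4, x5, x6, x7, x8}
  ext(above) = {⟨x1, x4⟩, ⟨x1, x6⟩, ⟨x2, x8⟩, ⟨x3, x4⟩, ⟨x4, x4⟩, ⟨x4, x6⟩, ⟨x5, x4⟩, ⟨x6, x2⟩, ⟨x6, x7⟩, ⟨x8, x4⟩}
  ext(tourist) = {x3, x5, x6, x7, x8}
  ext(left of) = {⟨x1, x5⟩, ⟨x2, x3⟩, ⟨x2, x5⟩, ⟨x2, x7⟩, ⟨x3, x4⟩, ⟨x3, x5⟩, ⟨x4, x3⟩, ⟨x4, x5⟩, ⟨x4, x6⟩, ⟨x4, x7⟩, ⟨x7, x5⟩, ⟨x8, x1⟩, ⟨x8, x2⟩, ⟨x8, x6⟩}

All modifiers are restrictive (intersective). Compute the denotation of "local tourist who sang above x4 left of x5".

{ }

⟦who sang⟧ = ⟦sang⟧ = {x2, x7, x8}
⟦above x4⟧ = {x : ⟨x, x4⟩ ∈ ⟦above⟧} = {x1, x3, x4, x5, x8}
⟦left of x5⟧ = {x : ⟨x, x5⟩ ∈ ⟦left of⟧} = {x1, x2, x3, x4, x7}
⟦tourist⟧ = {x3, x5, x6, x7, x8}
… ∩ ⟦who sang⟧ = {x3, x5, x6, x7, x8} ∩ {x2, x7, x8} = {x7, x8}
… ∩ ⟦above x4⟧ = {x7, x8} ∩ {x1, x3, x4, x5, x8} = {x8}
… ∩ ⟦left of x5⟧ = {x8} ∩ {x1, x2, x3, x4, x7} = ∅
… ∩ ⟦local⟧ = ∅ ∩ {x3, x4, x5, x6, x7, x8} = ∅
So ⟦local tourist who sang above x4 left of x5⟧ = { }.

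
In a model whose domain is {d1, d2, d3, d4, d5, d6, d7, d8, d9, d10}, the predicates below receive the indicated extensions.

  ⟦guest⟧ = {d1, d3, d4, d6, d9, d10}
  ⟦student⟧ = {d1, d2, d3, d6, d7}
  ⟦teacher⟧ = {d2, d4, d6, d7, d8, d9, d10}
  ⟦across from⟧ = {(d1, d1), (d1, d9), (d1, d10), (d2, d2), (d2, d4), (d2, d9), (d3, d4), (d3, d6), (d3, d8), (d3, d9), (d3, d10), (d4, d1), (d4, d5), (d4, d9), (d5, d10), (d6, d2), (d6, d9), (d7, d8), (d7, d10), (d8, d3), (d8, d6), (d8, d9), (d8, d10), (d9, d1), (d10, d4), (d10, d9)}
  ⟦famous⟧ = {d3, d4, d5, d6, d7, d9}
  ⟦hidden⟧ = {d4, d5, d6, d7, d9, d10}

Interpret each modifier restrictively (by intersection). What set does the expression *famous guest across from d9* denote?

{d3, d4, d6}

⟦across from d9⟧ = {x : ⟨x, d9⟩ ∈ ⟦across from⟧} = {d1, d2, d3, d4, d6, d8, d10}
⟦guest⟧ = {d1, d3, d4, d6, d9, d10}
… ∩ ⟦across from d9⟧ = {d1, d3, d4, d6, d9, d10} ∩ {d1, d2, d3, d4, d6, d8, d10} = {d1, d3, d4, d6, d10}
… ∩ ⟦famous⟧ = {d1, d3, d4, d6, d10} ∩ {d3, d4, d5, d6, d7, d9} = {d3, d4, d6}
So ⟦famous guest across from d9⟧ = {d3, d4, d6}.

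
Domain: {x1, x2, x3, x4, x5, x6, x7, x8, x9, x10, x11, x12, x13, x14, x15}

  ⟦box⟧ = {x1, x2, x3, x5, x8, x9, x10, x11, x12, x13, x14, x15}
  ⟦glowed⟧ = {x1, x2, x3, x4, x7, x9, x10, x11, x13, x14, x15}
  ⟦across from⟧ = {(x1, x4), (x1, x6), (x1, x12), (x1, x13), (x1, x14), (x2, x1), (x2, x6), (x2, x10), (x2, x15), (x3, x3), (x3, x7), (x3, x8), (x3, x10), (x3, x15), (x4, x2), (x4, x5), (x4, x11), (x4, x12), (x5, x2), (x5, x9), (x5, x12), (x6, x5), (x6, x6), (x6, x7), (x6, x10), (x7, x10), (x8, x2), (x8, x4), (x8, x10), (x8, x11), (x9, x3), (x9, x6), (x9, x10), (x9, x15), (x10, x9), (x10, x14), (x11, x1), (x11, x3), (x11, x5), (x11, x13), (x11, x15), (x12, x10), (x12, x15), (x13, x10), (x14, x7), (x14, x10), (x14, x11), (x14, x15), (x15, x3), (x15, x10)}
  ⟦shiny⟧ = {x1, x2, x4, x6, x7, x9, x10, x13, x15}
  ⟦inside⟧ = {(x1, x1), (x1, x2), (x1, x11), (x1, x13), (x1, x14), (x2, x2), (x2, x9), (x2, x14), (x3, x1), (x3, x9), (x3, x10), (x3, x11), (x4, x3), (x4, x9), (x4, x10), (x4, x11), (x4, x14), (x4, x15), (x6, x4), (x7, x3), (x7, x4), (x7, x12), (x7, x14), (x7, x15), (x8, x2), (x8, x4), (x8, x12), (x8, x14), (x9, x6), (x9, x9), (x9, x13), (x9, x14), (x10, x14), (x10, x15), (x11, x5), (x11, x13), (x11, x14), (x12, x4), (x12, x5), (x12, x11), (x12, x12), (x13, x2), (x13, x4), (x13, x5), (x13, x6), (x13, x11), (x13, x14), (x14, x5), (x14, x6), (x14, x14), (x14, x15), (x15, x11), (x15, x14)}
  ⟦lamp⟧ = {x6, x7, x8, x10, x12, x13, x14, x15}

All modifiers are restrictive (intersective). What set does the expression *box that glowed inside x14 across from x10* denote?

{x2, x9, x13, x14, x15}

⟦that glowed⟧ = ⟦glowed⟧ = {x1, x2, x3, x4, x7, x9, x10, x11, x13, x14, x15}
⟦inside x14⟧ = {x : ⟨x, x14⟩ ∈ ⟦inside⟧} = {x1, x2, x4, x7, x8, x9, x10, x11, x13, x14, x15}
⟦across from x10⟧ = {x : ⟨x, x10⟩ ∈ ⟦across from⟧} = {x2, x3, x6, x7, x8, x9, x12, x13, x14, x15}
⟦box⟧ = {x1, x2, x3, x5, x8, x9, x10, x11, x12, x13, x14, x15}
… ∩ ⟦that glowed⟧ = {x1, x2, x3, x5, x8, x9, x10, x11, x12, x13, x14, x15} ∩ {x1, x2, x3, x4, x7, x9, x10, x11, x13, x14, x15} = {x1, x2, x3, x9, x10, x11, x13, x14, x15}
… ∩ ⟦inside x14⟧ = {x1, x2, x3, x9, x10, x11, x13, x14, x15} ∩ {x1, x2, x4, x7, x8, x9, x10, x11, x13, x14, x15} = {x1, x2, x9, x10, x11, x13, x14, x15}
… ∩ ⟦across from x10⟧ = {x1, x2, x9, x10, x11, x13, x14, x15} ∩ {x2, x3, x6, x7, x8, x9, x12, x13, x14, x15} = {x2, x9, x13, x14, x15}
So ⟦box that glowed inside x14 across from x10⟧ = {x2, x9, x13, x14, x15}.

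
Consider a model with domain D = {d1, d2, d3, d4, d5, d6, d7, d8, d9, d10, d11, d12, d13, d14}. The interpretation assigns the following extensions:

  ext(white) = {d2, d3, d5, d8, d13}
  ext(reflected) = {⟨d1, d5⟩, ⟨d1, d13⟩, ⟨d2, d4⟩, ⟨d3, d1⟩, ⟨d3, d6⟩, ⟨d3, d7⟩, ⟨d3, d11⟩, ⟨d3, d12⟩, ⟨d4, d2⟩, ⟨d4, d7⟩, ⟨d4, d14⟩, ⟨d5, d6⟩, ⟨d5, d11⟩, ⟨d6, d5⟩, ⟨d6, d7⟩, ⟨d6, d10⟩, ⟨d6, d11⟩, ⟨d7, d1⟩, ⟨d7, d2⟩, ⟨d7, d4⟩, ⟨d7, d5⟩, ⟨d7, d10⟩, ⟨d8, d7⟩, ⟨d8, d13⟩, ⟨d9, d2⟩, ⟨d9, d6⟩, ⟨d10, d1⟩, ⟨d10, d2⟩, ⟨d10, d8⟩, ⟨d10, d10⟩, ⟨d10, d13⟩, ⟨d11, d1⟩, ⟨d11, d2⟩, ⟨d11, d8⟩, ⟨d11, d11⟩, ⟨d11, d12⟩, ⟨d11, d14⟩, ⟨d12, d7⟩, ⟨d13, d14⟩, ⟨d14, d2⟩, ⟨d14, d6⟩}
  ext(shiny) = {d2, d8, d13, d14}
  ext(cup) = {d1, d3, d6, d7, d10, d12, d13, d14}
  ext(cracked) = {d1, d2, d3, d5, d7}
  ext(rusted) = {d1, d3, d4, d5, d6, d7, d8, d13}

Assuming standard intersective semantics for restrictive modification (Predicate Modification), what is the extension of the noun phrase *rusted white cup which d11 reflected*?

⟦which d11 reflected⟧ = {x : ⟨d11, x⟩ ∈ ⟦reflected⟧} = {d1, d2, d8, d11, d12, d14}
⟦cup⟧ = {d1, d3, d6, d7, d10, d12, d13, d14}
… ∩ ⟦which d11 reflected⟧ = {d1, d3, d6, d7, d10, d12, d13, d14} ∩ {d1, d2, d8, d11, d12, d14} = {d1, d12, d14}
… ∩ ⟦rusted⟧ = {d1, d12, d14} ∩ {d1, d3, d4, d5, d6, d7, d8, d13} = {d1}
… ∩ ⟦white⟧ = {d1} ∩ {d2, d3, d5, d8, d13} = ∅
So ⟦rusted white cup which d11 reflected⟧ = ∅.

∅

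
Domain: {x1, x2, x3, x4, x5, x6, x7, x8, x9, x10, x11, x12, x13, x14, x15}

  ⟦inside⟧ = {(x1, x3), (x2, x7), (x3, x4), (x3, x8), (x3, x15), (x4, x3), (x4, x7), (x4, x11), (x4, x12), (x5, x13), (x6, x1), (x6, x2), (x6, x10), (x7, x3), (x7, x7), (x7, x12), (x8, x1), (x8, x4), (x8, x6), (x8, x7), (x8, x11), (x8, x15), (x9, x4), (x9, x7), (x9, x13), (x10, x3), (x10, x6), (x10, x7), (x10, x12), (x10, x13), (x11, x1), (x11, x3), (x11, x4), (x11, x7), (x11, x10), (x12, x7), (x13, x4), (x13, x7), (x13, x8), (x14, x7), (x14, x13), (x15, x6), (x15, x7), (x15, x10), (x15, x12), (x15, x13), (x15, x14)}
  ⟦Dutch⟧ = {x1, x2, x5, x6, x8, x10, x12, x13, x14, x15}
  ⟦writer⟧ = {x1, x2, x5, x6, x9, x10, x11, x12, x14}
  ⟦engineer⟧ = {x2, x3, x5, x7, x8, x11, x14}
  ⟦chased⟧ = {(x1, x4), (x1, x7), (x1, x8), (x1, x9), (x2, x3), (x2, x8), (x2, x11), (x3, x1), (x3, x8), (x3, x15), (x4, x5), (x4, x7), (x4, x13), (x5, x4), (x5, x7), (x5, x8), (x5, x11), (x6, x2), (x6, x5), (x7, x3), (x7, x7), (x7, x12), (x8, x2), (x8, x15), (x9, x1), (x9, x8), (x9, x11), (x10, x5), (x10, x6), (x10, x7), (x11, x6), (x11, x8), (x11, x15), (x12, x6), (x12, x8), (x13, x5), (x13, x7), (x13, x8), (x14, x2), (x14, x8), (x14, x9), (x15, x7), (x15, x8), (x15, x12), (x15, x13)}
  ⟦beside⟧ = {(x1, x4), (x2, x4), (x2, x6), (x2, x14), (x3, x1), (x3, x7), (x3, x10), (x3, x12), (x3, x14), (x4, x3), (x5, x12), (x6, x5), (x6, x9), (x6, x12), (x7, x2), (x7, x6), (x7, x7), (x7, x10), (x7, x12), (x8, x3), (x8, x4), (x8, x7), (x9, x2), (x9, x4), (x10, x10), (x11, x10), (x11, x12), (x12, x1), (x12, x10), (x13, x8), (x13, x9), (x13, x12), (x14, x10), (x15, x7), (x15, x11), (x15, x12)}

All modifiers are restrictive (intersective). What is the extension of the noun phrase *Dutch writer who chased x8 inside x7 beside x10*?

{x12, x14}

⟦who chased x8⟧ = {x : ⟨x, x8⟩ ∈ ⟦chased⟧} = {x1, x2, x3, x5, x9, x11, x12, x13, x14, x15}
⟦inside x7⟧ = {x : ⟨x, x7⟩ ∈ ⟦inside⟧} = {x2, x4, x7, x8, x9, x10, x11, x12, x13, x14, x15}
⟦beside x10⟧ = {x : ⟨x, x10⟩ ∈ ⟦beside⟧} = {x3, x7, x10, x11, x12, x14}
⟦writer⟧ = {x1, x2, x5, x6, x9, x10, x11, x12, x14}
… ∩ ⟦who chased x8⟧ = {x1, x2, x5, x6, x9, x10, x11, x12, x14} ∩ {x1, x2, x3, x5, x9, x11, x12, x13, x14, x15} = {x1, x2, x5, x9, x11, x12, x14}
… ∩ ⟦inside x7⟧ = {x1, x2, x5, x9, x11, x12, x14} ∩ {x2, x4, x7, x8, x9, x10, x11, x12, x13, x14, x15} = {x2, x9, x11, x12, x14}
… ∩ ⟦beside x10⟧ = {x2, x9, x11, x12, x14} ∩ {x3, x7, x10, x11, x12, x14} = {x11, x12, x14}
… ∩ ⟦Dutch⟧ = {x11, x12, x14} ∩ {x1, x2, x5, x6, x8, x10, x12, x13, x14, x15} = {x12, x14}
So ⟦Dutch writer who chased x8 inside x7 beside x10⟧ = {x12, x14}.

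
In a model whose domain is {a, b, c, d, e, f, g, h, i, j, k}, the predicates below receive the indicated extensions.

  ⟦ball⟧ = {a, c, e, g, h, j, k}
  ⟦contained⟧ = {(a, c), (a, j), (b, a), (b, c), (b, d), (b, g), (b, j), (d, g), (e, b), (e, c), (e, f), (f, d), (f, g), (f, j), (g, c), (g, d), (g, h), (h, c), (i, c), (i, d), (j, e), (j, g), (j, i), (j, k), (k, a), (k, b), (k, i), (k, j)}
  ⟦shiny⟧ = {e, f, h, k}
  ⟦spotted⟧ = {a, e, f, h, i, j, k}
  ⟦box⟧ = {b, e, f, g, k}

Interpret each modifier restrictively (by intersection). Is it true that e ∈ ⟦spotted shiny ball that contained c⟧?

yes

⟦that contained c⟧ = {x : ⟨x, c⟩ ∈ ⟦contained⟧} = {a, b, e, g, h, i}
⟦ball⟧ = {a, c, e, g, h, j, k}
… ∩ ⟦that contained c⟧ = {a, c, e, g, h, j, k} ∩ {a, b, e, g, h, i} = {a, e, g, h}
… ∩ ⟦spotted⟧ = {a, e, g, h} ∩ {a, e, f, h, i, j, k} = {a, e, h}
… ∩ ⟦shiny⟧ = {a, e, h} ∩ {e, f, h, k} = {e, h}
⟦spotted shiny ball that contained c⟧ = {e, h}; e ∈ this set.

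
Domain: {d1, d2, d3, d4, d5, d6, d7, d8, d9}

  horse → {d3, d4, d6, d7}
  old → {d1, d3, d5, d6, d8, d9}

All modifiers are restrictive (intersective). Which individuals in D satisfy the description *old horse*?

⟦horse⟧ = {d3, d4, d6, d7}
… ∩ ⟦old⟧ = {d3, d4, d6, d7} ∩ {d1, d3, d5, d6, d8, d9} = {d3, d6}
So ⟦old horse⟧ = {d3, d6}.

{d3, d6}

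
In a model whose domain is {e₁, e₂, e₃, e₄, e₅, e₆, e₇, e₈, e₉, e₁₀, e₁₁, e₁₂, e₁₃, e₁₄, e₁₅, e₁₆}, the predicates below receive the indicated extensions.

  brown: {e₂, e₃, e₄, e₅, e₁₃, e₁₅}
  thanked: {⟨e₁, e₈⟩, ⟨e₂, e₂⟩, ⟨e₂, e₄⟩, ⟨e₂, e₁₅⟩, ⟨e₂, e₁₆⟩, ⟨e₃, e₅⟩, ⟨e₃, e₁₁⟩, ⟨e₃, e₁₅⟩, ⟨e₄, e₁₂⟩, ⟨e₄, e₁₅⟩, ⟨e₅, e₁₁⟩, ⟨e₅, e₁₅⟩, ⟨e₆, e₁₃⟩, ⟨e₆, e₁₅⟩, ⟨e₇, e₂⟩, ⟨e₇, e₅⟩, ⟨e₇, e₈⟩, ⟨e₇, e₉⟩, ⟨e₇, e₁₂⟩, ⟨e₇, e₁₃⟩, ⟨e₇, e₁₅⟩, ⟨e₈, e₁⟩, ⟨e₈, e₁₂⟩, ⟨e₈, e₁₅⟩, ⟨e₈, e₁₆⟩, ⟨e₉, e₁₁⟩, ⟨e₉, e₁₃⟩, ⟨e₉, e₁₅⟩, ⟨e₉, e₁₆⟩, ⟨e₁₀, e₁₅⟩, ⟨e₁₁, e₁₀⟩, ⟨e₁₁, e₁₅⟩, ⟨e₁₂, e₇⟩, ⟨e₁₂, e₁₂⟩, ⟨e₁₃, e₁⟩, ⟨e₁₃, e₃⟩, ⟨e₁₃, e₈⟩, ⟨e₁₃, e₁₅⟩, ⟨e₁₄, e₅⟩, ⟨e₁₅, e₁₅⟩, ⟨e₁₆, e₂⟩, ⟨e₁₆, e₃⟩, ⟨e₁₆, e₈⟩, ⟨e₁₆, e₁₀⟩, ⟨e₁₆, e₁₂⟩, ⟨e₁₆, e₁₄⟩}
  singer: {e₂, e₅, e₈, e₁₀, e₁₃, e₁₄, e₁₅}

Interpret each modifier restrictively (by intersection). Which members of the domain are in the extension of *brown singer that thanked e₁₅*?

⟦that thanked e₁₅⟧ = {x : ⟨x, e₁₅⟩ ∈ ⟦thanked⟧} = {e₂, e₃, e₄, e₅, e₆, e₇, e₈, e₉, e₁₀, e₁₁, e₁₃, e₁₅}
⟦singer⟧ = {e₂, e₅, e₈, e₁₀, e₁₃, e₁₄, e₁₅}
… ∩ ⟦that thanked e₁₅⟧ = {e₂, e₅, e₈, e₁₀, e₁₃, e₁₄, e₁₅} ∩ {e₂, e₃, e₄, e₅, e₆, e₇, e₈, e₉, e₁₀, e₁₁, e₁₃, e₁₅} = {e₂, e₅, e₈, e₁₀, e₁₃, e₁₅}
… ∩ ⟦brown⟧ = {e₂, e₅, e₈, e₁₀, e₁₃, e₁₅} ∩ {e₂, e₃, e₄, e₅, e₁₃, e₁₅} = {e₂, e₅, e₁₃, e₁₅}
So ⟦brown singer that thanked e₁₅⟧ = {e₂, e₅, e₁₃, e₁₅}.

{e₂, e₅, e₁₃, e₁₅}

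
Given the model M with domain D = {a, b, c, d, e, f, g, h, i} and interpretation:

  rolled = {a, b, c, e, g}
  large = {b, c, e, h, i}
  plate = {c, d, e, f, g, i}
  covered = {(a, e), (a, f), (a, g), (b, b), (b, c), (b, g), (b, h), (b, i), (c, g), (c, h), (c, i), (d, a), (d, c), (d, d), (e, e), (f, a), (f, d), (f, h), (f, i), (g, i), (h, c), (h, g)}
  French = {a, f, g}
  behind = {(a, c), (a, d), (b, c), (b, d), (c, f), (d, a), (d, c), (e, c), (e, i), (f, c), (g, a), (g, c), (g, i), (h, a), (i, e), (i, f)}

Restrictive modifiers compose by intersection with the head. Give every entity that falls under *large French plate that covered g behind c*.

{ }

⟦that covered g⟧ = {x : ⟨x, g⟩ ∈ ⟦covered⟧} = {a, b, c, h}
⟦behind c⟧ = {x : ⟨x, c⟩ ∈ ⟦behind⟧} = {a, b, d, e, f, g}
⟦plate⟧ = {c, d, e, f, g, i}
… ∩ ⟦that covered g⟧ = {c, d, e, f, g, i} ∩ {a, b, c, h} = {c}
… ∩ ⟦behind c⟧ = {c} ∩ {a, b, d, e, f, g} = ∅
… ∩ ⟦large⟧ = ∅ ∩ {b, c, e, h, i} = ∅
… ∩ ⟦French⟧ = ∅ ∩ {a, f, g} = ∅
So ⟦large French plate that covered g behind c⟧ = { }.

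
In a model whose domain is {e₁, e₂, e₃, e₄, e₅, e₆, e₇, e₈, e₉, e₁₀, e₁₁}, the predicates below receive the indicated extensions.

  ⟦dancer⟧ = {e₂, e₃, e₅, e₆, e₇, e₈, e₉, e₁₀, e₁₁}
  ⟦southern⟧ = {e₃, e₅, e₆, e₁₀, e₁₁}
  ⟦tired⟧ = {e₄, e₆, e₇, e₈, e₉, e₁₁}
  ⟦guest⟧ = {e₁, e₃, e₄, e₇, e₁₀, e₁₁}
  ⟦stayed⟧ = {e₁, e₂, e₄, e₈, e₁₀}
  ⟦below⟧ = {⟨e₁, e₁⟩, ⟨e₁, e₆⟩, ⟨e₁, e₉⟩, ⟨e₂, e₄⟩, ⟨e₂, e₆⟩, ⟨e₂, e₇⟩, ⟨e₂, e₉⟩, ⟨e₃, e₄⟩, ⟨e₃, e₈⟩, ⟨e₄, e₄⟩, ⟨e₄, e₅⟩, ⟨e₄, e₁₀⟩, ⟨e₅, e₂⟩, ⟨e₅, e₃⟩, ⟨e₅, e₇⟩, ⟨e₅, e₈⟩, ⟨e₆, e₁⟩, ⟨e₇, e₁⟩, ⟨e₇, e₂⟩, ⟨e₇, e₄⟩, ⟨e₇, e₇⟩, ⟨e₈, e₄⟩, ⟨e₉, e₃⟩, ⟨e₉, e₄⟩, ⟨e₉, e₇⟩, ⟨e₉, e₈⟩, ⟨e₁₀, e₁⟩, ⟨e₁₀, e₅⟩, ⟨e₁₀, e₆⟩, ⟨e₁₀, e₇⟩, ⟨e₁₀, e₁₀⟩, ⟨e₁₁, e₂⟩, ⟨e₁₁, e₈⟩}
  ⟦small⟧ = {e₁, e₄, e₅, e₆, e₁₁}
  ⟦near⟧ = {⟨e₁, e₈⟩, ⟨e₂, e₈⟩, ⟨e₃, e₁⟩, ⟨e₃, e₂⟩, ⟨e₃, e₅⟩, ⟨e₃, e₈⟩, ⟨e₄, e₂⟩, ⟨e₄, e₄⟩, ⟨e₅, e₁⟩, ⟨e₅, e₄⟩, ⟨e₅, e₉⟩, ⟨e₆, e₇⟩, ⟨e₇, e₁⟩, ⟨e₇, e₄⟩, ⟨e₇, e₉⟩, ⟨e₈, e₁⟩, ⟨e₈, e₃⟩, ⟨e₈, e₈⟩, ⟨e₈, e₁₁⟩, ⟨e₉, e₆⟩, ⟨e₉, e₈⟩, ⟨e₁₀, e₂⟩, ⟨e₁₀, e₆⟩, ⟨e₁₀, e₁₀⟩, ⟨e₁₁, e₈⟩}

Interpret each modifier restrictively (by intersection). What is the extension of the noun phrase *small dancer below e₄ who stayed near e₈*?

⟦below e₄⟧ = {x : ⟨x, e₄⟩ ∈ ⟦below⟧} = {e₂, e₃, e₄, e₇, e₈, e₉}
⟦who stayed⟧ = ⟦stayed⟧ = {e₁, e₂, e₄, e₈, e₁₀}
⟦near e₈⟧ = {x : ⟨x, e₈⟩ ∈ ⟦near⟧} = {e₁, e₂, e₃, e₈, e₉, e₁₁}
⟦dancer⟧ = {e₂, e₃, e₅, e₆, e₇, e₈, e₉, e₁₀, e₁₁}
… ∩ ⟦below e₄⟧ = {e₂, e₃, e₅, e₆, e₇, e₈, e₉, e₁₀, e₁₁} ∩ {e₂, e₃, e₄, e₇, e₈, e₉} = {e₂, e₃, e₇, e₈, e₉}
… ∩ ⟦who stayed⟧ = {e₂, e₃, e₇, e₈, e₉} ∩ {e₁, e₂, e₄, e₈, e₁₀} = {e₂, e₈}
… ∩ ⟦near e₈⟧ = {e₂, e₈} ∩ {e₁, e₂, e₃, e₈, e₉, e₁₁} = {e₂, e₈}
… ∩ ⟦small⟧ = {e₂, e₈} ∩ {e₁, e₄, e₅, e₆, e₁₁} = ∅
So ⟦small dancer below e₄ who stayed near e₈⟧ = { }.

{ }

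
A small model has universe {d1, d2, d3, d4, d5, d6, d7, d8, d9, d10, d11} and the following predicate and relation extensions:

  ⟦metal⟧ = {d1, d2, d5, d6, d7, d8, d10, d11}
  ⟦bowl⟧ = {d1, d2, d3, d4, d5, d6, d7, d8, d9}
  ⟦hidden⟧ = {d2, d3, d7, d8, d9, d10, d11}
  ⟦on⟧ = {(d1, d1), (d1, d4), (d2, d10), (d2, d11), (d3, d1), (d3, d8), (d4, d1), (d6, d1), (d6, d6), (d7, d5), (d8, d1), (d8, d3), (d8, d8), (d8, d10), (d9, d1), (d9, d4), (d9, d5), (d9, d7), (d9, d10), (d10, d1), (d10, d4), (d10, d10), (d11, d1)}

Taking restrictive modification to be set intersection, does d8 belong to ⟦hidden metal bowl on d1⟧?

yes

⟦on d1⟧ = {x : ⟨x, d1⟩ ∈ ⟦on⟧} = {d1, d3, d4, d6, d8, d9, d10, d11}
⟦bowl⟧ = {d1, d2, d3, d4, d5, d6, d7, d8, d9}
… ∩ ⟦on d1⟧ = {d1, d2, d3, d4, d5, d6, d7, d8, d9} ∩ {d1, d3, d4, d6, d8, d9, d10, d11} = {d1, d3, d4, d6, d8, d9}
… ∩ ⟦hidden⟧ = {d1, d3, d4, d6, d8, d9} ∩ {d2, d3, d7, d8, d9, d10, d11} = {d3, d8, d9}
… ∩ ⟦metal⟧ = {d3, d8, d9} ∩ {d1, d2, d5, d6, d7, d8, d10, d11} = {d8}
⟦hidden metal bowl on d1⟧ = {d8}; d8 ∈ this set.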